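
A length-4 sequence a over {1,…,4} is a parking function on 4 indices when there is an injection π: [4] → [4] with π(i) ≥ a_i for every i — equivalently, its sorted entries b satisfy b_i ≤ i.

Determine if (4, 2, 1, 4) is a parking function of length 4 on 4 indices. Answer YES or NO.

NO

Sorted: b = (1, 2, 4, 4).
  b_1=1 ≤ 1
  b_2=2 ≤ 2
  b_3=4 > 3
  fails at i=3 ⇒ NO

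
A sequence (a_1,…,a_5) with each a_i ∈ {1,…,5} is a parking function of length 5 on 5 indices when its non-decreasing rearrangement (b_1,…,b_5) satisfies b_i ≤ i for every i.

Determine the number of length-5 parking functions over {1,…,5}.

|PF| = 1·6^4 = 1×1296 = 1296 [KW]
E.g. (1,3,2,3,1) → sorted (1,1,2,3,3): b_i ≤ i ∀i, a PF.

1296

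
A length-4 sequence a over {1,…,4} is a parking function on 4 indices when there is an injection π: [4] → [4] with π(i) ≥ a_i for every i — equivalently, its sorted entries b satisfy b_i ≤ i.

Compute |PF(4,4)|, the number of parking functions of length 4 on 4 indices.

125

#PF = 1·5^3 = 1·125 = 125 [KW]
One tuple (3,2,4,1) → sorted (1,2,3,4): b_i ≤ i ∀i, a PF.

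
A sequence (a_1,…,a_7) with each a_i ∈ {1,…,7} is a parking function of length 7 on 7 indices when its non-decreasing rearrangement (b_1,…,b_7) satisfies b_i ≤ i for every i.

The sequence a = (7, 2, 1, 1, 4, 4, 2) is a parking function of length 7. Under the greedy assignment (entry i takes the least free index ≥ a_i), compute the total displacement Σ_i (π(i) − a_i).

Σπ = 7·8/2 = 28 (π permutes [7]); Σa = 7+2+1+1+4+4+2 = 21; disp = 28−21 = 7.

7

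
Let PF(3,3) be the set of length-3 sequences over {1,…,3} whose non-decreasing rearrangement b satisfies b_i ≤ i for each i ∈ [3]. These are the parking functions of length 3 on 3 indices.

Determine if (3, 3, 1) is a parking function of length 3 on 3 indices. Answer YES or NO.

NO

Rearranged: b = (1, 3, 3).
  b_1=1 ≤ 1
  b_2=3 > 2
  fails at i=2 ⇒ NO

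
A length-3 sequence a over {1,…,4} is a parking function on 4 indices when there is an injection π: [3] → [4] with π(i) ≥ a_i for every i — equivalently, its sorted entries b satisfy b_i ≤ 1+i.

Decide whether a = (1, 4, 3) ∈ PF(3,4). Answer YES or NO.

Rearranged: b = (1, 3, 4).
  b_1=1 ≤ 2
  b_2=3 ≤ 3
  b_3=4 ≤ 4
All bounds hold ⇒ YES

YES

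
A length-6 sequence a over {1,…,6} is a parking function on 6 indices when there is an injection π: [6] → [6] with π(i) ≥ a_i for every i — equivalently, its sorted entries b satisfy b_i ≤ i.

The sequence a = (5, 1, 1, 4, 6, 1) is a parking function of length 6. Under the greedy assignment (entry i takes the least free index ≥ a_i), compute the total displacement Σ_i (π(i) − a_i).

Σπ(i) = 1+…+6 = 21; Σa = 5+1+1+4+6+1 = 18; disp = 21−18 = 3.

3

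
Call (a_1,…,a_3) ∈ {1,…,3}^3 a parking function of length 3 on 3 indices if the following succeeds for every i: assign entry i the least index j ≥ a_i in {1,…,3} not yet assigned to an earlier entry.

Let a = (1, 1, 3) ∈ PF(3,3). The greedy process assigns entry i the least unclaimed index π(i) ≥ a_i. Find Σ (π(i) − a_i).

Σπ = 6 ({1..3} each once); Σa = 1+1+3 = 5; disp = 6−5 = 1.

1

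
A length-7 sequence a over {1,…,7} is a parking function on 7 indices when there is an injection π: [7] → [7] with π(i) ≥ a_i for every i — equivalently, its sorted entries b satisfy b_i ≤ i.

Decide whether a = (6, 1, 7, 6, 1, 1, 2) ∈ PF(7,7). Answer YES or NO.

Order a: b = (1, 1, 1, 2, 6, 6, 7).
  b_1=1 ≤ 1
  b_2=1 ≤ 2
  b_3=1 ≤ 3
  b_4=2 ≤ 4
  b_5=6 > 5
  fails at i=5 ⇒ NO

NO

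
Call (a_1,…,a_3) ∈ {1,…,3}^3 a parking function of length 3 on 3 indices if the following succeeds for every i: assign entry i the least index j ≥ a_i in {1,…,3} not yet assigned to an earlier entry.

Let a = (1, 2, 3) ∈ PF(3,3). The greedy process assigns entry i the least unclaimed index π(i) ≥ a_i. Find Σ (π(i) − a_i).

0

Σπ = 6 ({1..3} each once); Σa = 1+2+3 = 6; disp = 6−6 = 0.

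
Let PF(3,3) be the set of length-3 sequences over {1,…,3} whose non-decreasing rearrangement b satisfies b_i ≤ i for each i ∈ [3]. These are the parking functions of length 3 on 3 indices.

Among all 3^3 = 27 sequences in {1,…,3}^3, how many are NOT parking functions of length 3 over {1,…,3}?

|PF(3,3)| = (4−3)·4^(3−1) = 1×16 = 16
Example (3,3,3) → sorted (3,3,3): b_1=3>1, not a PF.
3^3 − 16 = 27 − 16 = 11

11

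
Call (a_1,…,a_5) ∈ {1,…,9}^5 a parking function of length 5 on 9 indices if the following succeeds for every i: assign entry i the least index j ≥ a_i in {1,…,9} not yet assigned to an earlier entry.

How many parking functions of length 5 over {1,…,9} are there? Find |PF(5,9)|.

|PF| = (10−5)·10^(5−1) = 5 · 10000 = 50000 (Konheim–Weiss)
Check (1,3,1,9,5) → sorted (1,1,3,5,9): b_i ≤ 4+i ∀i, a PF.

50000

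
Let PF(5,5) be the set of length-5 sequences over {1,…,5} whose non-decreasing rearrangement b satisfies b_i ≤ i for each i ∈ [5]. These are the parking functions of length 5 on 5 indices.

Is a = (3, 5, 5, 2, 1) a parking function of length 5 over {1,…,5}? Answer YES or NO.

Sorted: b = (1, 2, 3, 5, 5).
  b_1=1 ≤ 1
  b_2=2 ≤ 2
  b_3=3 ≤ 3
  b_4=5 > 4
  fails at i=4 ⇒ NO

NO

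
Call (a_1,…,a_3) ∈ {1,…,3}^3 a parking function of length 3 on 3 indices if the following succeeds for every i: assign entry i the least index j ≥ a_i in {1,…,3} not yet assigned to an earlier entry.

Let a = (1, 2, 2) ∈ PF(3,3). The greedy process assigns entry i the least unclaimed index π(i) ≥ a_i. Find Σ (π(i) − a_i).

1

Σπ = 3·4/2 = 6 (π permutes [3]); Σa = 1+2+2 = 5; disp = 6−5 = 1.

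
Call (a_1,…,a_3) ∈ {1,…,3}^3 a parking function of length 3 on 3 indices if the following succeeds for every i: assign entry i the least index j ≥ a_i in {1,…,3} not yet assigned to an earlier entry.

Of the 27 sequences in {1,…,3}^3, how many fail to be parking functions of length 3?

|PF(3,3)| = (3+1−3)·(3+1)^{3−1} = 1×16 = 16 (Konheim–Weiss)
E.g. (3,3,2) → sorted (2,3,3): b_1=2>1, not a PF.
So 27 − 16 = 11 fail.

11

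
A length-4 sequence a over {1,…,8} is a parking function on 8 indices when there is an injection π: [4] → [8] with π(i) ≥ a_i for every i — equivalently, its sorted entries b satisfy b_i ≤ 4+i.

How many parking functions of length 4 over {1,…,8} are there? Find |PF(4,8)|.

3645

|PF(4,8)| = (8+1−4)·(8+1)^{4−1} = 5 · 729 = 3645
Example (6,1,4,3) → sorted (1,3,4,6): b_i ≤ 4+i ∀i, a PF.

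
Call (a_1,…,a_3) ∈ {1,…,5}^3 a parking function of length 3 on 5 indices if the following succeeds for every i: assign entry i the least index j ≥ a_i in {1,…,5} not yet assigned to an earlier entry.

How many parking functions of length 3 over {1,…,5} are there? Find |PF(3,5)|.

Count = (5+1−3)·(5+1)^{3−1} = 3·36 = 108
Check (2,2,4) → sorted (2,2,4): b_i ≤ 2+i ∀i, a PF.

108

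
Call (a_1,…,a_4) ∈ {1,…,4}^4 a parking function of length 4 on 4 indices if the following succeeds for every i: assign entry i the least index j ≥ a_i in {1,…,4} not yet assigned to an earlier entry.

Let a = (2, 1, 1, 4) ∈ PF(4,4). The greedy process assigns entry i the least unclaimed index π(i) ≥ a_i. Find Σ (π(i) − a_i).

Σπ = 4·5/2 = 10 (π permutes [4]); Σa = 2+1+1+4 = 8; disp = 10−8 = 2.

2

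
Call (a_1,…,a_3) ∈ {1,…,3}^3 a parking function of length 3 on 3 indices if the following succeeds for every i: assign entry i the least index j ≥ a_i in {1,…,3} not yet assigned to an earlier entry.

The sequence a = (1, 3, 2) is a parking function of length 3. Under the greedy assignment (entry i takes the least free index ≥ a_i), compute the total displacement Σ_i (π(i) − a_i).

0

Σπ(i) = 1+…+3 = 6; Σa = 1+3+2 = 6; disp = 6−6 = 0.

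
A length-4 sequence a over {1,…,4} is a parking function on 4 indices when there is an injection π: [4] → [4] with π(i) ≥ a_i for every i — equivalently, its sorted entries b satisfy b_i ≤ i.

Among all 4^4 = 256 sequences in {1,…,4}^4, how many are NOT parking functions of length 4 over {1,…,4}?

131

|PF| = (4−4+1)·(4+1)^(4−1) = 1×125 = 125 (Konheim–Weiss)
Example (4,3,3,2) → sorted (2,3,3,4): b_1=2>1, not a PF.
4^4 − 125 = 256 − 125 = 131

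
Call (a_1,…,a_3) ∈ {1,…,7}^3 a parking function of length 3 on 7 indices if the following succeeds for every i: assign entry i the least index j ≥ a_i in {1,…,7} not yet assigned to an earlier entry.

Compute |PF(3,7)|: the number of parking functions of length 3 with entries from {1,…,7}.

320

Count = (7−3+1)·(7+1)^(3−1) = 5·64 = 320 (Konheim–Weiss)
One tuple (3,5,3) → sorted (3,3,5): b_i ≤ 4+i ∀i, a PF.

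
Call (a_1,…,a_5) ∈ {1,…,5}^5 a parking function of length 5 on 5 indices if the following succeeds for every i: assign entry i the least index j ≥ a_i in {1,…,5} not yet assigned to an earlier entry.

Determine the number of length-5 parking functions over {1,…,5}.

1296

Count = 1·6^4 = 1·1296 = 1296 (Konheim–Weiss)
E.g. (3,4,5,2,1) → sorted (1,2,3,4,5): b_i ≤ i ∀i, a PF.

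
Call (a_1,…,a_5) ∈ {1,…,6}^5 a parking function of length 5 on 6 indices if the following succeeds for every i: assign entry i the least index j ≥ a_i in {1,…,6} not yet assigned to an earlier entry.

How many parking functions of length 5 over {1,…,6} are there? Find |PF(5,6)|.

4802

#PF = 2·7^4 = 2·2401 = 4802
One tuple (1,6,1,3,2) → sorted (1,1,2,3,6): b_i ≤ 1+i ∀i, a PF.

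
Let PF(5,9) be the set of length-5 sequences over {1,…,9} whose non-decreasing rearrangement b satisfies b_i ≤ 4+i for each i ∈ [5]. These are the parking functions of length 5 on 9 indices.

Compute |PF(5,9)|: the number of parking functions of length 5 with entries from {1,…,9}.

50000

Count = (10−5)·10^(5−1) = 5 · 10000 = 50000 [KW]
One tuple (1,2,7,2,8) → sorted (1,2,2,7,8): b_i ≤ 4+i ∀i, a PF.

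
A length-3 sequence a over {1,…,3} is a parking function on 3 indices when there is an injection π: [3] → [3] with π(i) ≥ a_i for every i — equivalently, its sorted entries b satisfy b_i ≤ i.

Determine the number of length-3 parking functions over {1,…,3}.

16

|PF(3,3)| = 1·4^2 = 1×16 = 16
E.g. (3,2,1) → sorted (1,2,3): b_i ≤ i ∀i, a PF.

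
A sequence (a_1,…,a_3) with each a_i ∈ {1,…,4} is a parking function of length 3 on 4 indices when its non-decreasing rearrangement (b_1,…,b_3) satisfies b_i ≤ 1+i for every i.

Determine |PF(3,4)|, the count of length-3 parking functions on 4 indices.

|PF| = (4+1−3)·(4+1)^{3−1} = 2·25 = 50
Check (3,4,1) → sorted (1,3,4): b_i ≤ 1+i ∀i, a PF.

50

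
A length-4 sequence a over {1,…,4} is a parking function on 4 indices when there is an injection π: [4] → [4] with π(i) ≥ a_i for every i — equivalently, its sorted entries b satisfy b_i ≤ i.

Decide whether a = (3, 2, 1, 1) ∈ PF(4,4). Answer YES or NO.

YES

Rearranged: b = (1, 1, 2, 3).
  b_1=1 ≤ 1
  b_2=1 ≤ 2
  b_3=2 ≤ 3
  b_4=3 ≤ 4
All bounds hold ⇒ YES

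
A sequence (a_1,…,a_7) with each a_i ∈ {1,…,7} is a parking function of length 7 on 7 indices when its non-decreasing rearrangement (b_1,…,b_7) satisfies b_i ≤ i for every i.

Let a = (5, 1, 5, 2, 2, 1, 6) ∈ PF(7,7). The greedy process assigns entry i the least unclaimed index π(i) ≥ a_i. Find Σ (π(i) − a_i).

6

Σπ = 28 ({1..7} each once); Σa = 5+1+5+2+2+1+6 = 22; disp = 28−22 = 6.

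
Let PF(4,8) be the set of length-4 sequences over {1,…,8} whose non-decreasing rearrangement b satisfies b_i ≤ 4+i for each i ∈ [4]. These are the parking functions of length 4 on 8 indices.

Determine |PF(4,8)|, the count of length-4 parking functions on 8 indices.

Count = (8−4+1)·(8+1)^(4−1) = 5·729 = 3645
Check (4,8,3,2) → sorted (2,3,4,8): b_i ≤ 4+i ∀i, a PF.

3645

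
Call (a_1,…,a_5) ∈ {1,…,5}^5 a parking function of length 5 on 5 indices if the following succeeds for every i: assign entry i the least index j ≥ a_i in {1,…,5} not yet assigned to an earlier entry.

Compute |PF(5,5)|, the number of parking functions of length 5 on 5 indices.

|PF| = (5+1−5)·(5+1)^{5−1} = 1·1296 = 1296 [KW]
One tuple (5,3,2,1,4) → sorted (1,2,3,4,5): b_i ≤ i ∀i, a PF.

1296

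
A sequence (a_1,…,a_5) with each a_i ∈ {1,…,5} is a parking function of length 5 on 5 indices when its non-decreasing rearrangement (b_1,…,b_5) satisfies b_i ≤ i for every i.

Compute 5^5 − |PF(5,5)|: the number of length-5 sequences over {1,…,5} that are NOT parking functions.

1829

#PF = (5−5+1)·(5+1)^(5−1) = 1×1296 = 1296
Example (3,4,4,2,2) → sorted (2,2,3,4,4): b_1=2>1, not a PF.
Total 3125; non-PF = 3125−1296 = 1829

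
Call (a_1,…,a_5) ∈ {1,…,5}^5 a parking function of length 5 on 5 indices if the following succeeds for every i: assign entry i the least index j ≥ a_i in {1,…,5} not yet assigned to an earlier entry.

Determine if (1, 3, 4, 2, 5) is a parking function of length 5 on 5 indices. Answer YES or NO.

YES

Order a: b = (1, 2, 3, 4, 5).
  b_1=1 ≤ 1
  b_2=2 ≤ 2
  b_3=3 ≤ 3
  b_4=4 ≤ 4
  b_5=5 ≤ 5
All bounds hold ⇒ YES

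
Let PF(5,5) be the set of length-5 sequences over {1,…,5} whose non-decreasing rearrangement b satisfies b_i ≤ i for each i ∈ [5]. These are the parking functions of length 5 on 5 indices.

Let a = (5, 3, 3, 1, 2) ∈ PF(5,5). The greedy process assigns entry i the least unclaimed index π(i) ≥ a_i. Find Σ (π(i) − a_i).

Σπ(i) = 1+…+5 = 15; Σa = 5+3+3+1+2 = 14; disp = 15−14 = 1.

1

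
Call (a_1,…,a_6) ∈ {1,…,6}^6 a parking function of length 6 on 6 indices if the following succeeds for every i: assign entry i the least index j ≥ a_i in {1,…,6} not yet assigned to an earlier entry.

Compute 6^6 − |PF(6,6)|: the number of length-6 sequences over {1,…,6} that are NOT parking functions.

29849

Count = 1·7^5 = 1·16807 = 16807 (Pollak)
E.g. (2,2,6,1,6,6) → sorted (1,2,2,6,6,6): b_4=6>4, not a PF.
6^6 − 16807 = 46656 − 16807 = 29849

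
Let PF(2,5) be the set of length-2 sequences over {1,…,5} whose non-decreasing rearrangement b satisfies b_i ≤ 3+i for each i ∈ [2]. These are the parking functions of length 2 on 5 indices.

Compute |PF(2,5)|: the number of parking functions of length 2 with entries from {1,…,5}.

|PF| = (6−2)·6^(2−1) = 4 · 6 = 24 (Pollak)
E.g. (5,2) → sorted (2,5): b_i ≤ 3+i ∀i, a PF.

24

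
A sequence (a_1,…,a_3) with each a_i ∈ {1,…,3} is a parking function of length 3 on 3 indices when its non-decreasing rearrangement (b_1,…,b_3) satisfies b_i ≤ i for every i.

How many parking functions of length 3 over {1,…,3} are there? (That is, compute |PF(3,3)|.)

16

Count = (3−3+1)·(3+1)^(3−1) = 1 · 16 = 16 (Konheim–Weiss)
E.g. (1,3,2) → sorted (1,2,3): b_i ≤ i ∀i, a PF.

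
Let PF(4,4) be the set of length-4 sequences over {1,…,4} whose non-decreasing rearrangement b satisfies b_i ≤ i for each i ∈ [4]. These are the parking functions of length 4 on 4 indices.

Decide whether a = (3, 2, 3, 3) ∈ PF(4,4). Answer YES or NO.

NO

Sorted: b = (2, 3, 3, 3).
  b_1=2 > 1
  fails at i=1 ⇒ NO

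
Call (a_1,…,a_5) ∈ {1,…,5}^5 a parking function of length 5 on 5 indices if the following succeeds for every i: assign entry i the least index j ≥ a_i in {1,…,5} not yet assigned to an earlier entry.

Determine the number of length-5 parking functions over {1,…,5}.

|PF(5,5)| = 1·6^4 = 1×1296 = 1296 (Pollak)
Example (1,4,4,3,1) → sorted (1,1,3,4,4): b_i ≤ i ∀i, a PF.

1296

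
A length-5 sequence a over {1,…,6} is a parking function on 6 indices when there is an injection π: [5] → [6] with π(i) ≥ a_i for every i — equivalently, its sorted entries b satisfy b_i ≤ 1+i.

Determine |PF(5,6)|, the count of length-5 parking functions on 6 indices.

4802

|PF(5,6)| = (6−5+1)·(6+1)^(5−1) = 2·2401 = 4802 (Pollak)
Example (5,3,6,4,2) → sorted (2,3,4,5,6): b_i ≤ 1+i ∀i, a PF.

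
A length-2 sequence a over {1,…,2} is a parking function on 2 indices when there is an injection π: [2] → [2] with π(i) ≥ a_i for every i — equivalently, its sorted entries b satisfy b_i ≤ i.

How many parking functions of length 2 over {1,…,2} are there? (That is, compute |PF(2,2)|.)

#PF = (3−2)·3^(2−1) = 1 · 3 = 3 (Konheim–Weiss)
E.g. (2,1) → sorted (1,2): b_i ≤ i ∀i, a PF.

3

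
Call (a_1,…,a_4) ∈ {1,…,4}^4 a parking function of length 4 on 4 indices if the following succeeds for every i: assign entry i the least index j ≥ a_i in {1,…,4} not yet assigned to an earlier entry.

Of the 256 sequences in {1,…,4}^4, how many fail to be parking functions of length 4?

Count = (4−4+1)·(4+1)^(4−1) = 1·125 = 125 (Pollak)
Check (4,4,3,4) → sorted (3,4,4,4): b_1=3>1, not a PF.
4^4 − 125 = 256 − 125 = 131

131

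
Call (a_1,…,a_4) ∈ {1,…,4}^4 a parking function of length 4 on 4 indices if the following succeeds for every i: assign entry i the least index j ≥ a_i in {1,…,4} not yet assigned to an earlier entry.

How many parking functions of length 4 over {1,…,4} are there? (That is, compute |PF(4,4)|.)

125

#PF = (4−4+1)·(4+1)^(4−1) = 1×125 = 125 (Konheim–Weiss)
One tuple (1,4,1,1) → sorted (1,1,1,4): b_i ≤ i ∀i, a PF.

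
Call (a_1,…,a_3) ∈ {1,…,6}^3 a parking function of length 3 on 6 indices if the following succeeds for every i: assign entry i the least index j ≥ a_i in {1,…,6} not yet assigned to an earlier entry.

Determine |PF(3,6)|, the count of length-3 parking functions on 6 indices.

196

#PF = (7−3)·7^(3−1) = 4·49 = 196 [KW]
One tuple (6,1,3) → sorted (1,3,6): b_i ≤ 3+i ∀i, a PF.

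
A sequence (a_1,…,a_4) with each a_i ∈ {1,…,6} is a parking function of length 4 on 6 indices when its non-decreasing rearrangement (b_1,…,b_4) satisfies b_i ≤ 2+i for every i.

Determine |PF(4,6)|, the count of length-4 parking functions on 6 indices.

1029

#PF = (7−4)·7^(4−1) = 3·343 = 1029 [KW]
Example (1,2,5,5) → sorted (1,2,5,5): b_i ≤ 2+i ∀i, a PF.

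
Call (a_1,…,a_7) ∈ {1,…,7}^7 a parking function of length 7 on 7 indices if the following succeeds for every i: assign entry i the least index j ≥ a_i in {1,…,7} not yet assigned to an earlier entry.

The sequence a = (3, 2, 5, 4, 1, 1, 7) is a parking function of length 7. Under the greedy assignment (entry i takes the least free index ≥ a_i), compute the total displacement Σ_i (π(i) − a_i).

Σπ = 28 ({1..7} each once); Σa = 3+2+5+4+1+1+7 = 23; disp = 28−23 = 5.

5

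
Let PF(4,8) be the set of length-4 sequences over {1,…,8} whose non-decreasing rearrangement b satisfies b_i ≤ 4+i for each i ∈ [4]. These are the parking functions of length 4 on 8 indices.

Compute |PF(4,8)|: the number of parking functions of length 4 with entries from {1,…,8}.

3645

Count = 5·9^3 = 5 · 729 = 3645 (Konheim–Weiss)
Example (8,7,6,2) → sorted (2,6,7,8): b_i ≤ 4+i ∀i, a PF.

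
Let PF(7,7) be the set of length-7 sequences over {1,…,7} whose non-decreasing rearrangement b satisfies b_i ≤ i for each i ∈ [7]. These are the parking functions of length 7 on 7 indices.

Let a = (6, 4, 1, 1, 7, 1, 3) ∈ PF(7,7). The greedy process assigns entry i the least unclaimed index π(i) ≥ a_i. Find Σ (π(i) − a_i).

5

Σπ(i) = 1+…+7 = 28; Σa = 6+4+1+1+7+1+3 = 23; disp = 28−23 = 5.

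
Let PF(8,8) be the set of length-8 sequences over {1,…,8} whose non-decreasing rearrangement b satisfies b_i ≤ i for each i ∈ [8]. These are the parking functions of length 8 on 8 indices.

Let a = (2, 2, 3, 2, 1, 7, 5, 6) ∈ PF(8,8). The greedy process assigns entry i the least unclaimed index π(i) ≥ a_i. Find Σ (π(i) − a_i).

8

Σπ(i) = 1+…+8 = 36; Σa = 2+2+3+2+1+7+5+6 = 28; disp = 36−28 = 8.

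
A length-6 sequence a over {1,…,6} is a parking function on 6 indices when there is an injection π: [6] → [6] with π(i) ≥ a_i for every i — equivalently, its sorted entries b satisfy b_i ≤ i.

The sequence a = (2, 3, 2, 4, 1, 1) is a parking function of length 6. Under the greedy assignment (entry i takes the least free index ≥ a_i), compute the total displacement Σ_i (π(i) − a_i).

8

Σπ = 6·7/2 = 21 (π permutes [6]); Σa = 2+3+2+4+1+1 = 13; disp = 21−13 = 8.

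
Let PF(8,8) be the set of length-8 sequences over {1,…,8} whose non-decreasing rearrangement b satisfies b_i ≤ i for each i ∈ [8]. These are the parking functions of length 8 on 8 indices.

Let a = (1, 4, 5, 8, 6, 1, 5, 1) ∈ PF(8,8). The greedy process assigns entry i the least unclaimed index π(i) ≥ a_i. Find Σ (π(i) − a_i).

5

Σπ(i) = 1+…+8 = 36; Σa = 1+4+5+8+6+1+5+1 = 31; disp = 36−31 = 5.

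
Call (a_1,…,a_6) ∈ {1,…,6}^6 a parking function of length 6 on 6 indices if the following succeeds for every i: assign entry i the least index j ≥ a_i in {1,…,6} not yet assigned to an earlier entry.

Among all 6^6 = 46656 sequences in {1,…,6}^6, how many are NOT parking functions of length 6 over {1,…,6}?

|PF| = (6+1−6)·(6+1)^{6−1} = 1×16807 = 16807 (Pollak)
E.g. (5,2,4,6,4,4) → sorted (2,4,4,4,5,6): b_1=2>1, not a PF.
So 46656 − 16807 = 29849 fail.

29849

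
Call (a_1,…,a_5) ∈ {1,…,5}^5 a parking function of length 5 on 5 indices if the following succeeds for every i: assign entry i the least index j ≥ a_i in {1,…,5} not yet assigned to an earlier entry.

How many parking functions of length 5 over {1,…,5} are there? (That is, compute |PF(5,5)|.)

1296

|PF| = (6−5)·6^(5−1) = 1×1296 = 1296 [KW]
Check (1,2,3,3,1) → sorted (1,1,2,3,3): b_i ≤ i ∀i, a PF.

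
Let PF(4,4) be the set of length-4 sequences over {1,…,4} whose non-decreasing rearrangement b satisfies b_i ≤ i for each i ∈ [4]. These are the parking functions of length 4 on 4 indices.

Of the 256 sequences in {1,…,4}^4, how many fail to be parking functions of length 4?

131

Count = (4+1−4)·(4+1)^{4−1} = 1 · 125 = 125 (Konheim–Weiss)
E.g. (4,1,4,2) → sorted (1,2,4,4): b_3=4>3, not a PF.
So 256 − 125 = 131 fail.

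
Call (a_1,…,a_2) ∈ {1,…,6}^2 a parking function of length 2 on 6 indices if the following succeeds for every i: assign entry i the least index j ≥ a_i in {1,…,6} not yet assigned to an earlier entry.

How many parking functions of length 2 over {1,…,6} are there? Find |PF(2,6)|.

Count = (7−2)·7^(2−1) = 5 · 7 = 35 (Konheim–Weiss)
One tuple (5,6) → sorted (5,6): b_i ≤ 4+i ∀i, a PF.

35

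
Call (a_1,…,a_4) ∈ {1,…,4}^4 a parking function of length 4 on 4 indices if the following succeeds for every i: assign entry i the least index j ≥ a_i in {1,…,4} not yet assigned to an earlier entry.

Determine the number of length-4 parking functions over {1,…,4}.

125

Count = (4−4+1)·(4+1)^(4−1) = 1×125 = 125 (Pollak)
Check (2,1,3,1) → sorted (1,1,2,3): b_i ≤ i ∀i, a PF.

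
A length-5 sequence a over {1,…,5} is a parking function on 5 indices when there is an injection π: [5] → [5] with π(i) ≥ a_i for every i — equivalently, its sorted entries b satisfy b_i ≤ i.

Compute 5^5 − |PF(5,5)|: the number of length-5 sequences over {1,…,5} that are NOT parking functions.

1829

Count = 1·6^4 = 1 · 1296 = 1296 (Konheim–Weiss)
Check (2,4,5,2,5) → sorted (2,2,4,5,5): b_1=2>1, not a PF.
5^5 − 1296 = 3125 − 1296 = 1829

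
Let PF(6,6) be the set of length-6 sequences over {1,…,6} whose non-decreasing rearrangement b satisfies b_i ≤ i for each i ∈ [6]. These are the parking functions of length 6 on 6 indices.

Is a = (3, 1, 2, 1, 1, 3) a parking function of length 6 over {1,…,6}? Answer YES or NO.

YES

Sorted: b = (1, 1, 1, 2, 3, 3).
  b_1=1 ≤ 1
  b_2=1 ≤ 2
  b_3=1 ≤ 3
  b_4=2 ≤ 4
  b_5=3 ≤ 5
  b_6=3 ≤ 6
All bounds hold ⇒ YES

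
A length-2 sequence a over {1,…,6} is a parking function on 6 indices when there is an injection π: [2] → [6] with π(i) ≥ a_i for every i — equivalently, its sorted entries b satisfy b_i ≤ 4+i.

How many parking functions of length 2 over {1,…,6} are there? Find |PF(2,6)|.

35

|PF| = (6+1−2)·(6+1)^{2−1} = 5×7 = 35 (Konheim–Weiss)
E.g. (5,3) → sorted (3,5): b_i ≤ 4+i ∀i, a PF.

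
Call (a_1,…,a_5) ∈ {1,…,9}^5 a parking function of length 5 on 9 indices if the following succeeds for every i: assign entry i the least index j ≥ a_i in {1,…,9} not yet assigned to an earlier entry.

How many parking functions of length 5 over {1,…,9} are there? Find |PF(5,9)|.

50000

Count = (10−5)·10^(5−1) = 5×10000 = 50000
Check (1,1,5,4,7) → sorted (1,1,4,5,7): b_i ≤ 4+i ∀i, a PF.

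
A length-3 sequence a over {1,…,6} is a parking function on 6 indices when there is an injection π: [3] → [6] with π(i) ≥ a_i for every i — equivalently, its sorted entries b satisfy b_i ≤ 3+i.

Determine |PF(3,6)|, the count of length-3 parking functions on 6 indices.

196

#PF = (7−3)·7^(3−1) = 4×49 = 196 (Pollak)
Example (4,1,2) → sorted (1,2,4): b_i ≤ 3+i ∀i, a PF.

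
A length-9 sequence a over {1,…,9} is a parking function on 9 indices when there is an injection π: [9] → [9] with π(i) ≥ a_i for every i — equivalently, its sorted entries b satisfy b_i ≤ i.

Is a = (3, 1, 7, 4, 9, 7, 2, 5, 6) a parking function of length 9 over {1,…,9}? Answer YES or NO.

Rearranged: b = (1, 2, 3, 4, 5, 6, 7, 7, 9).
  b_1=1 ≤ 1
  b_2=2 ≤ 2
  b_3=3 ≤ 3
  b_4=4 ≤ 4
  b_5=5 ≤ 5
  b_6=6 ≤ 6
  b_7=7 ≤ 7
  b_8=7 ≤ 8
  b_9=9 ≤ 9
All bounds hold ⇒ YES

YES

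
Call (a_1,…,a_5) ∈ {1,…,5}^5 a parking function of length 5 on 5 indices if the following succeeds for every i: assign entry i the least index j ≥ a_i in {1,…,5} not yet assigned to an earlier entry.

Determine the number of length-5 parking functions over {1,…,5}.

|PF(5,5)| = 1·6^4 = 1·1296 = 1296 [KW]
Check (2,3,1,5,1) → sorted (1,1,2,3,5): b_i ≤ i ∀i, a PF.

1296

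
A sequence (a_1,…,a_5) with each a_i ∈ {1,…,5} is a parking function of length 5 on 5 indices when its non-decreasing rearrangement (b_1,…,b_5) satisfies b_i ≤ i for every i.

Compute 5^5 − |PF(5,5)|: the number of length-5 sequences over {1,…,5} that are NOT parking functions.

1829

#PF = (5+1−5)·(5+1)^{5−1} = 1×1296 = 1296
Check (4,1,2,4,4) → sorted (1,2,4,4,4): b_3=4>3, not a PF.
Total 3125; non-PF = 3125−1296 = 1829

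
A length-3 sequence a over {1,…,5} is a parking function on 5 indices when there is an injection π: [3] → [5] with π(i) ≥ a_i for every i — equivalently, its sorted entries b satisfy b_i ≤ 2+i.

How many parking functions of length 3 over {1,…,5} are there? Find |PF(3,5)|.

|PF| = 3·6^2 = 3·36 = 108 (Konheim–Weiss)
One tuple (4,3,3) → sorted (3,3,4): b_i ≤ 2+i ∀i, a PF.

108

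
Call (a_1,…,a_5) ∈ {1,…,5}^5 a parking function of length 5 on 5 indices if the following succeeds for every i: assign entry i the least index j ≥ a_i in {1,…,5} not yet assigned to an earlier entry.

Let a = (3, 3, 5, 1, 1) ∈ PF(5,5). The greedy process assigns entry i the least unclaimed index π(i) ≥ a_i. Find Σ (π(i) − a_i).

Σπ = 15 ({1..5} each once); Σa = 3+3+5+1+1 = 13; disp = 15−13 = 2.

2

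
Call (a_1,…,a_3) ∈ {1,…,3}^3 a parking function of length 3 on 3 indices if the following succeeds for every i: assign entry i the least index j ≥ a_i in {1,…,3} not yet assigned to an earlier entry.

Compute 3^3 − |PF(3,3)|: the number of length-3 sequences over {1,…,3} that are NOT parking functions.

11

|PF(3,3)| = 1·4^2 = 1 · 16 = 16 (Konheim–Weiss)
One tuple (3,3,1) → sorted (1,3,3): b_2=3>2, not a PF.
So 27 − 16 = 11 fail.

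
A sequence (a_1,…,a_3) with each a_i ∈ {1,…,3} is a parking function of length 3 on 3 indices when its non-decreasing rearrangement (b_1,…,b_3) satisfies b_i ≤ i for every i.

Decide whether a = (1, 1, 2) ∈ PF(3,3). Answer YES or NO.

YES

Sorted: b = (1, 1, 2).
  b_1=1 ≤ 1
  b_2=1 ≤ 2
  b_3=2 ≤ 3
All bounds hold ⇒ YES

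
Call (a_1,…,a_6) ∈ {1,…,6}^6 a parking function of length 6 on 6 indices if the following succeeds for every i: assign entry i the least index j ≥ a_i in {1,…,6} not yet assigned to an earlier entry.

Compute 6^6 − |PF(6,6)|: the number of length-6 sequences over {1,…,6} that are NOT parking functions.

|PF(6,6)| = (6+1−6)·(6+1)^{6−1} = 1 · 16807 = 16807 [KW]
One tuple (4,6,5,5,1,5) → sorted (1,4,5,5,5,6): b_2=4>2, not a PF.
Total 46656; non-PF = 46656−16807 = 29849

29849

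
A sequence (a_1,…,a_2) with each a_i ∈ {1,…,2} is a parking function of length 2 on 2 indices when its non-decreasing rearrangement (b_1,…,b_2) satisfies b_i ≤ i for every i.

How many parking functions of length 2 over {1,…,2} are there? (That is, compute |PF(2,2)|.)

3

Count = (3−2)·3^(2−1) = 1·3 = 3
Check (2,1) → sorted (1,2): b_i ≤ i ∀i, a PF.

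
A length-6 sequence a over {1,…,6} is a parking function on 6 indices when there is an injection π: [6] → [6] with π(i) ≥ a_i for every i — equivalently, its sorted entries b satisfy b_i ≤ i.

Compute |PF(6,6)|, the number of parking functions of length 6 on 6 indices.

16807

Count = (6−6+1)·(6+1)^(6−1) = 1×16807 = 16807 [KW]
E.g. (1,3,5,2,1,1) → sorted (1,1,1,2,3,5): b_i ≤ i ∀i, a PF.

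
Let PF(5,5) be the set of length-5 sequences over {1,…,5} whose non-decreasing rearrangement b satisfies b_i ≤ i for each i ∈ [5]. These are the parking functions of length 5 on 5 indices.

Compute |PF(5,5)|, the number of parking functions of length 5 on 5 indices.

1296

#PF = 1·6^4 = 1 · 1296 = 1296
Example (1,1,4,1,4) → sorted (1,1,1,4,4): b_i ≤ i ∀i, a PF.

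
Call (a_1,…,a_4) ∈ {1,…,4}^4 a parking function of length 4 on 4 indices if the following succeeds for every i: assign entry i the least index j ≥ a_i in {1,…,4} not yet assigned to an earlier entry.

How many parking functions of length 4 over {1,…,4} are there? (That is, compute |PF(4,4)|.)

125

|PF(4,4)| = 1·5^3 = 1×125 = 125
Example (2,1,3,3) → sorted (1,2,3,3): b_i ≤ i ∀i, a PF.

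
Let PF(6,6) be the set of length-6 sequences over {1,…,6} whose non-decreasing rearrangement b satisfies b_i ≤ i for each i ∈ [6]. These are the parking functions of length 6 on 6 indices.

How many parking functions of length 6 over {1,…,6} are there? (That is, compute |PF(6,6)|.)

|PF(6,6)| = (6−6+1)·(6+1)^(6−1) = 1 · 16807 = 16807 [KW]
Example (2,5,5,3,1,3) → sorted (1,2,3,3,5,5): b_i ≤ i ∀i, a PF.

16807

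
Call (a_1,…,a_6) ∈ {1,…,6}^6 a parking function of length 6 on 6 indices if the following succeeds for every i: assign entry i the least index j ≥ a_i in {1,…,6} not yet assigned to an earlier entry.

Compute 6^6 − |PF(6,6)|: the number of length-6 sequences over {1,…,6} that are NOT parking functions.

|PF(6,6)| = (6−6+1)·(6+1)^(6−1) = 1 · 16807 = 16807 (Pollak)
Check (4,2,5,5,5,5) → sorted (2,4,5,5,5,5): b_1=2>1, not a PF.
So 46656 − 16807 = 29849 fail.

29849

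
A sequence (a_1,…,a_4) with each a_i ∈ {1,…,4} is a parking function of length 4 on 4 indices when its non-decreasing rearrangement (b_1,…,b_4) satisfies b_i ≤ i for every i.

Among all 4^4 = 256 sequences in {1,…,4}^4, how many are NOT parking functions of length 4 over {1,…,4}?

131

|PF| = (4−4+1)·(4+1)^(4−1) = 1 · 125 = 125 (Konheim–Weiss)
E.g. (4,2,4,2) → sorted (2,2,4,4): b_1=2>1, not a PF.
4^4 − 125 = 256 − 125 = 131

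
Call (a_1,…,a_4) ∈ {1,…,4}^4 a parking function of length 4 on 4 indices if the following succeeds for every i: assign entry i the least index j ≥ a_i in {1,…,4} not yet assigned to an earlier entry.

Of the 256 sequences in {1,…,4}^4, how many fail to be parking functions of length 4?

131

|PF(4,4)| = (5−4)·5^(4−1) = 1×125 = 125 (Konheim–Weiss)
Check (4,3,3,1) → sorted (1,3,3,4): b_2=3>2, not a PF.
So 256 − 125 = 131 fail.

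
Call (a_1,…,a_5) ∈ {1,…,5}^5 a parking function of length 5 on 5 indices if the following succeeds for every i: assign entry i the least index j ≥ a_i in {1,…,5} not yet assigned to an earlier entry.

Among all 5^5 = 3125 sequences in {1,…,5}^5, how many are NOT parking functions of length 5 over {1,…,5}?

1829

|PF| = (5+1−5)·(5+1)^{5−1} = 1 · 1296 = 1296 (Konheim–Weiss)
One tuple (5,2,4,4,5) → sorted (2,4,4,5,5): b_1=2>1, not a PF.
5^5 − 1296 = 3125 − 1296 = 1829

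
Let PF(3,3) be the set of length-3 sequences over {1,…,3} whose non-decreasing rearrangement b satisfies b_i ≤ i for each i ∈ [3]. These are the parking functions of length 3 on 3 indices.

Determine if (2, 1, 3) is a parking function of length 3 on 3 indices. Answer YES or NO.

YES

Sorted: b = (1, 2, 3).
  b_1=1 ≤ 1
  b_2=2 ≤ 2
  b_3=3 ≤ 3
All bounds hold ⇒ YES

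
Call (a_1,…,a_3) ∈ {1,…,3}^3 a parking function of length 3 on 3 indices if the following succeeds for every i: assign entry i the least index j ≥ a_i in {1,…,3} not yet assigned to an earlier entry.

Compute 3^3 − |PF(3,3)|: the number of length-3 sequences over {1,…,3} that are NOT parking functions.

#PF = (4−3)·4^(3−1) = 1×16 = 16 (Pollak)
Example (3,2,3) → sorted (2,3,3): b_1=2>1, not a PF.
Total 27; non-PF = 27−16 = 11

11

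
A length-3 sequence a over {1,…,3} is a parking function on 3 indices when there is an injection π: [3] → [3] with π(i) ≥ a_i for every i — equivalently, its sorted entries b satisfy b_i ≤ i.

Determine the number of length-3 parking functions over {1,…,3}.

#PF = 1·4^2 = 1·16 = 16 [KW]
Example (3,1,1) → sorted (1,1,3): b_i ≤ i ∀i, a PF.

16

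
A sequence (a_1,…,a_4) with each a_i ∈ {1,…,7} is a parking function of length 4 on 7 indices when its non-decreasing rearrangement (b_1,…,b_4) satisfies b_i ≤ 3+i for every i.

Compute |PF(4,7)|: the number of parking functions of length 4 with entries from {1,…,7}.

2048

|PF| = (8−4)·8^(4−1) = 4·512 = 2048 [KW]
E.g. (5,1,1,2) → sorted (1,1,2,5): b_i ≤ 3+i ∀i, a PF.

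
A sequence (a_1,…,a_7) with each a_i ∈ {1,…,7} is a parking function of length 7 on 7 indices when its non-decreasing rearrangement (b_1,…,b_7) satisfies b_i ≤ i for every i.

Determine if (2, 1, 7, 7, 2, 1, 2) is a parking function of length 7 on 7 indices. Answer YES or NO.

Rearranged: b = (1, 1, 2, 2, 2, 7, 7).
  b_1=1 ≤ 1
  b_2=1 ≤ 2
  b_3=2 ≤ 3
  b_4=2 ≤ 4
  b_5=2 ≤ 5
  b_6=7 > 6
  fails at i=6 ⇒ NO

NO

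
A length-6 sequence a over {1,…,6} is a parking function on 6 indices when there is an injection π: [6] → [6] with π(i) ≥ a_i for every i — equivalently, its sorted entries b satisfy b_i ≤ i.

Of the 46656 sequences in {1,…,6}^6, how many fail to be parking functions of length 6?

29849

#PF = (6+1−6)·(6+1)^{6−1} = 1·16807 = 16807 [KW]
E.g. (2,3,5,5,6,5) → sorted (2,3,5,5,5,6): b_1=2>1, not a PF.
Total 46656; non-PF = 46656−16807 = 29849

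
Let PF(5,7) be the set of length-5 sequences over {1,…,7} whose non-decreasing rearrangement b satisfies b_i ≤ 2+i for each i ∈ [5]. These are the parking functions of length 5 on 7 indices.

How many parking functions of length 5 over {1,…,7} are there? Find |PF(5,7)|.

#PF = (8−5)·8^(5−1) = 3 · 4096 = 12288
Example (7,2,5,4,1) → sorted (1,2,4,5,7): b_i ≤ 2+i ∀i, a PF.

12288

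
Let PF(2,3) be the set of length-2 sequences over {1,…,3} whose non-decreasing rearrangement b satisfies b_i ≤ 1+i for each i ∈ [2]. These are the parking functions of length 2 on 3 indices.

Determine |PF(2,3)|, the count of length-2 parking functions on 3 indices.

|PF(2,3)| = (4−2)·4^(2−1) = 2×4 = 8 [KW]
Check (1,1) → sorted (1,1): b_i ≤ 1+i ∀i, a PF.

8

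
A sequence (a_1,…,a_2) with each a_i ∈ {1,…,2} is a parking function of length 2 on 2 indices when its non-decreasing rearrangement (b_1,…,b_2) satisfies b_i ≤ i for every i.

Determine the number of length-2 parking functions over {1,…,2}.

3

|PF| = (2−2+1)·(2+1)^(2−1) = 1·3 = 3 (Konheim–Weiss)
Check (1,1) → sorted (1,1): b_i ≤ i ∀i, a PF.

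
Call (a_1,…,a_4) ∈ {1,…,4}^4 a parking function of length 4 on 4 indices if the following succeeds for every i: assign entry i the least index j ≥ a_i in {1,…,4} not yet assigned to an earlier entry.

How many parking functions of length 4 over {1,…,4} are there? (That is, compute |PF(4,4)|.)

#PF = (4+1−4)·(4+1)^{4−1} = 1×125 = 125
One tuple (1,3,1,3) → sorted (1,1,3,3): b_i ≤ i ∀i, a PF.

125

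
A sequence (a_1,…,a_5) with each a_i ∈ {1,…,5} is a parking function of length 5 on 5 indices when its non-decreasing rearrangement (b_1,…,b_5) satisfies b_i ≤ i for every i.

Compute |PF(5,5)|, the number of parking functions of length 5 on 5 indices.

Count = (6−5)·6^(5−1) = 1×1296 = 1296 (Konheim–Weiss)
Check (3,1,5,3,1) → sorted (1,1,3,3,5): b_i ≤ i ∀i, a PF.

1296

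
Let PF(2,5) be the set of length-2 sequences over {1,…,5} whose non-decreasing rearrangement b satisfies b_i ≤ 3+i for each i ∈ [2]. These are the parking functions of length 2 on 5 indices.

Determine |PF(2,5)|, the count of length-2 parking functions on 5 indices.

|PF| = (6−2)·6^(2−1) = 4·6 = 24
E.g. (3,3) → sorted (3,3): b_i ≤ 3+i ∀i, a PF.

24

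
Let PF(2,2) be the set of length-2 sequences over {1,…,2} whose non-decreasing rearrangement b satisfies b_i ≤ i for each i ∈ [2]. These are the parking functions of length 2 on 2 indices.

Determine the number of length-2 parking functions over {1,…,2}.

3

|PF(2,2)| = (2−2+1)·(2+1)^(2−1) = 1×3 = 3 (Pollak)
Example (2,1) → sorted (1,2): b_i ≤ i ∀i, a PF.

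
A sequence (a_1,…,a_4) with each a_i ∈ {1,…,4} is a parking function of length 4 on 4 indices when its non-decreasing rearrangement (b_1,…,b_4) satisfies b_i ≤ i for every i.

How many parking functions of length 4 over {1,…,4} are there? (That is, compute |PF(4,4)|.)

#PF = (4+1−4)·(4+1)^{4−1} = 1 · 125 = 125 [KW]
One tuple (1,1,4,2) → sorted (1,1,2,4): b_i ≤ i ∀i, a PF.

125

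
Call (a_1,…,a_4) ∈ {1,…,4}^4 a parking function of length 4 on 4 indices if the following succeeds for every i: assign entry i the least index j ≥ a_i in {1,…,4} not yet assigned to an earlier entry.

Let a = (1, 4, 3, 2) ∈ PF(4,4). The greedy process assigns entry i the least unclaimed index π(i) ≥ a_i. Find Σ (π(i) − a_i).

0

Σπ(i) = 1+…+4 = 10; Σa = 1+4+3+2 = 10; disp = 10−10 = 0.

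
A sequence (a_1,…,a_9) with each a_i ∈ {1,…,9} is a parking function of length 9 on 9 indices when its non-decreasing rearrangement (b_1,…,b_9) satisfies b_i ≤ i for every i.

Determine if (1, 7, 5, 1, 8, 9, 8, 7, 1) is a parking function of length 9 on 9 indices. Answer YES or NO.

NO

Sorted: b = (1, 1, 1, 5, 7, 7, 8, 8, 9).
  b_1=1 ≤ 1
  b_2=1 ≤ 2
  b_3=1 ≤ 3
  b_4=5 > 4
  fails at i=4 ⇒ NO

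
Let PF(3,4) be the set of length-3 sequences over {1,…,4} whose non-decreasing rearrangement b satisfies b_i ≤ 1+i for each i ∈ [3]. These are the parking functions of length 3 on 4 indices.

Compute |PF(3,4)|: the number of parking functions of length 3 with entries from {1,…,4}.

50

|PF| = (5−3)·5^(3−1) = 2·25 = 50 (Pollak)
Example (2,4,2) → sorted (2,2,4): b_i ≤ 1+i ∀i, a PF.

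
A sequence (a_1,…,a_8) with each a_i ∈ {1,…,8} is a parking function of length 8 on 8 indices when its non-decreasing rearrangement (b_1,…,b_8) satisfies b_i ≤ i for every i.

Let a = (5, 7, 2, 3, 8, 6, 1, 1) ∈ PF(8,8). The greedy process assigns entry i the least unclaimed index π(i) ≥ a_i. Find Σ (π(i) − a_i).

Σπ = 8·9/2 = 36 (π permutes [8]); Σa = 5+7+2+3+8+6+1+1 = 33; disp = 36−33 = 3.

3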